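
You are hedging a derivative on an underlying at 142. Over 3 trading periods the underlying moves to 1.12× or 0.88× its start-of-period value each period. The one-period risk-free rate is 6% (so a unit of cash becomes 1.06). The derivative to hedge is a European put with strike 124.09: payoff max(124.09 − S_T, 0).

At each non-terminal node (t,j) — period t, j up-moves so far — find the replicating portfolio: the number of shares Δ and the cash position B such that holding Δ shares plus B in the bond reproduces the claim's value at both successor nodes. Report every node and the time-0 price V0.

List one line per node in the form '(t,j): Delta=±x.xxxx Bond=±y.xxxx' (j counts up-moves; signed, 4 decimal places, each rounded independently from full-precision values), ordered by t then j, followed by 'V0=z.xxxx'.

(0,0): Delta=-0.0522 Bond=7.8774
(1,0): Delta=-0.2295 Bond=30.5051
(1,1): Delta=-0.0057 Bond=0.9650
(2,0): Delta=-1.0000 Bond=117.0660
(2,1): Delta=-0.0277 Bond=4.0918
(2,2): Delta=0.0000 Bond=0.0000
V0=0.4682

The replicating-portfolio and risk-neutral prices coincide; use p* = (1.06−0.88)/(1.12−0.88) = 0.7500 for the latter.
Payoff layer (t=3): V(3,0)=27.3210, V(3,1)=0.9294, V(3,2)=0.0000, V(3,3)=0.0000
Node (2,0) S=109.9648: V=(p*·0.9294+(1−p*)·27.3210)/1.06=7.1012; Δ=(0.9294−27.3210)/(123.1606−96.7690)=-1.0000; B=V−Δ·S=117.0660
Node (2,1) S=139.9552: V=(p*·0.0000+(1−p*)·0.9294)/1.06=0.2192; Δ=(0.0000−0.9294)/(156.7498−123.1606)=-0.0277; B=V−Δ·S=4.0918
Node (2,2) S=178.1248: V=(p*·0.0000+(1−p*)·0.0000)/1.06=0.0000; Δ=(0.0000−0.0000)/(199.4998−156.7498)=0.0000; B=V−Δ·S=0.0000
Node (1,0) S=124.9600: V=(p*·0.2192+(1−p*)·7.1012)/1.06=1.8299; Δ=(0.2192−7.1012)/(139.9552−109.9648)=-0.2295; B=V−Δ·S=30.5051
Node (1,1) S=159.0400: V=(p*·0.0000+(1−p*)·0.2192)/1.06=0.0517; Δ=(0.0000−0.2192)/(178.1248−139.9552)=-0.0057; B=V−Δ·S=0.9650
Node (0,0) S=142.0000: V=(p*·0.0517+(1−p*)·1.8299)/1.06=0.4682; Δ=(0.0517−1.8299)/(159.0400−124.9600)=-0.0522; B=V−Δ·S=7.8774
Each (Δ,B) replicates both successor values, so the strategy is self-financing and V0 is arbitrage-free.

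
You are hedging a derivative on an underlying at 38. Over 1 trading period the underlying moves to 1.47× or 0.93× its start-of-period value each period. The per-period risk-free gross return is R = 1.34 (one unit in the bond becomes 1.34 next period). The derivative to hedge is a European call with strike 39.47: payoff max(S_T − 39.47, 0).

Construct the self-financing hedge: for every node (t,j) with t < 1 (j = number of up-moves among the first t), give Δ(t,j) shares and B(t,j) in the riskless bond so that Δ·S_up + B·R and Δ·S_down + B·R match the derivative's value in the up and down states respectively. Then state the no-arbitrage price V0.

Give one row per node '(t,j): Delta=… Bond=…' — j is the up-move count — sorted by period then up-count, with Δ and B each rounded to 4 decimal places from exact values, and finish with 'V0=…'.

(0,0): Delta=0.7987 Bond=-21.0651
V0=9.2868

Since d<R<u, set p* = (R−d)/(u−d) = 0.7593; price each node as the discounted p*-expectation of its children.
At expiry t=1: V(1,0)=0.0000, V(1,1)=16.3900
  t=0,j=0: stock 38.0000 → up 55.8600 (V=16.3900), down 35.3400 (V=0.0000). Price 9.2868; hedge Δ=0.7987, bond B=-21.0651.
Each (Δ,B) replicates both successor values, so the strategy is self-financing and V0 is arbitrage-free.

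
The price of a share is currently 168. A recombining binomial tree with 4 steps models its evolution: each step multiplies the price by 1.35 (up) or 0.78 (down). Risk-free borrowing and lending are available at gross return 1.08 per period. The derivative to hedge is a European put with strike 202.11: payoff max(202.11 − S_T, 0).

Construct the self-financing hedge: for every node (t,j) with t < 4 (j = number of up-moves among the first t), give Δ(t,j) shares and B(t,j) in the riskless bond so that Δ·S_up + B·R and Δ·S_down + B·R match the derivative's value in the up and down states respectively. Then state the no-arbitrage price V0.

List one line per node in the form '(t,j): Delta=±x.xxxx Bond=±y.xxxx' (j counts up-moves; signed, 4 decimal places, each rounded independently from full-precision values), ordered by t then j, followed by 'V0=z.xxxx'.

(0,0): Delta=-0.3227 Bond=79.2678
(1,0): Delta=-0.6175 Bond=124.2423
(1,1): Delta=-0.1694 Bond=50.8394
(2,0): Delta=-1.0000 Bond=173.2767
(2,1): Delta=-0.4186 Bond=98.9962
(2,2): Delta=-0.0398 Bond=15.2259
(3,0): Delta=-1.0000 Bond=187.1389
(3,1): Delta=-1.0000 Bond=187.1389
(3,2): Delta=-0.1163 Bond=34.7151
(3,3): Delta=0.0000 Bond=0.0000
V0=25.0562

The replicating-portfolio and risk-neutral prices coincide; use p* = (1.08−0.78)/(1.35−0.78) = 0.5263 for the latter.
Payoff layer (t=4): V(4,0)=139.9247, V(4,1)=94.4816, V(4,2)=15.8301, V(4,3)=0.0000, V(4,4)=0.0000
Node (3,0) S=79.7247: V=(p*·94.4816+(1−p*)·139.9247)/1.08=107.4142; Δ=(94.4816−139.9247)/(107.6284−62.1853)=-1.0000; B=V−Δ·S=187.1389
Node (3,1) S=137.9851: V=(p*·15.8301+(1−p*)·94.4816)/1.08=49.1538; Δ=(15.8301−94.4816)/(186.2799−107.6284)=-1.0000; B=V−Δ·S=187.1389
Node (3,2) S=238.8204: V=(p*·0.0000+(1−p*)·15.8301)/1.08=6.9430; Δ=(0.0000−15.8301)/(322.4075−186.2799)=-0.1163; B=V−Δ·S=34.7151
Node (3,3) S=413.3430: V=(p*·0.0000+(1−p*)·0.0000)/1.08=0.0000; Δ=(0.0000−0.0000)/(558.0131−322.4075)=0.0000; B=V−Δ·S=0.0000
Node (2,0) S=102.2112: V=(p*·49.1538+(1−p*)·107.4142)/1.08=71.0655; Δ=(49.1538−107.4142)/(137.9851−79.7247)=-1.0000; B=V−Δ·S=173.2767
Node (2,1) S=176.9040: V=(p*·6.9430+(1−p*)·49.1538)/1.08=24.9422; Δ=(6.9430−49.1538)/(238.8204−137.9851)=-0.4186; B=V−Δ·S=98.9962
Node (2,2) S=306.1800: V=(p*·0.0000+(1−p*)·6.9430)/1.08=3.0452; Δ=(0.0000−6.9430)/(413.3430−238.8204)=-0.0398; B=V−Δ·S=15.2259
Node (1,0) S=131.0400: V=(p*·24.9422+(1−p*)·71.0655)/1.08=43.3242; Δ=(24.9422−71.0655)/(176.9040−102.2112)=-0.6175; B=V−Δ·S=124.2423
Node (1,1) S=226.8000: V=(p*·3.0452+(1−p*)·24.9422)/1.08=12.4236; Δ=(3.0452−24.9422)/(306.1800−176.9040)=-0.1694; B=V−Δ·S=50.8394
Node (0,0) S=168.0000: V=(p*·12.4236+(1−p*)·43.3242)/1.08=25.0562; Δ=(12.4236−43.3242)/(226.8000−131.0400)=-0.3227; B=V−Δ·S=79.2678
Check: Δ(0,0)·S0 + B(0,0) = 25.0562 = V0.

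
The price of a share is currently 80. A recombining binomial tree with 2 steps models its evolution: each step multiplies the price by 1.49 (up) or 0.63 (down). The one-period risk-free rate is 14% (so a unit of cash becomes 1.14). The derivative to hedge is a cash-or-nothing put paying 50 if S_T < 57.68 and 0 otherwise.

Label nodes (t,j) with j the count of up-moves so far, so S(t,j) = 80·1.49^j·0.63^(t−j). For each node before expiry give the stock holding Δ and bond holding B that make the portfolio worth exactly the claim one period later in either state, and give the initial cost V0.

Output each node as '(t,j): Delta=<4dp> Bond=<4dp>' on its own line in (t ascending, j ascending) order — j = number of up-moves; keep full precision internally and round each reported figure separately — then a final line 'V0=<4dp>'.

(0,0): Delta=-0.2594 Bond=27.1280
(1,0): Delta=-1.1536 Bond=75.9894
(1,1): Delta=0.0000 Bond=0.0000
V0=6.3723

Risk-neutral probability p* = (R−d)/(u−d) = (1.14−0.63)/(1.49−0.63) = 0.5930.
Terminal payoffs: V(2,0)=50.0000, V(2,1)=0.0000, V(2,2)=0.0000
  t=1,j=0: stock 50.4000 → up 75.0960 (V=0.0000), down 31.7520 (V=50.0000). Price 17.8499; hedge Δ=-1.1536, bond B=75.9894.
  t=1,j=1: stock 119.2000 → up 177.6080 (V=0.0000), down 75.0960 (V=0.0000). Price 0.0000; hedge Δ=0.0000, bond B=0.0000.
  t=0,j=0: stock 80.0000 → up 119.2000 (V=0.0000), down 50.4000 (V=17.8499). Price 6.3723; hedge Δ=-0.2594, bond B=27.1280.
Self-financing check: at every node Δ·S+B equals the discounted successor values.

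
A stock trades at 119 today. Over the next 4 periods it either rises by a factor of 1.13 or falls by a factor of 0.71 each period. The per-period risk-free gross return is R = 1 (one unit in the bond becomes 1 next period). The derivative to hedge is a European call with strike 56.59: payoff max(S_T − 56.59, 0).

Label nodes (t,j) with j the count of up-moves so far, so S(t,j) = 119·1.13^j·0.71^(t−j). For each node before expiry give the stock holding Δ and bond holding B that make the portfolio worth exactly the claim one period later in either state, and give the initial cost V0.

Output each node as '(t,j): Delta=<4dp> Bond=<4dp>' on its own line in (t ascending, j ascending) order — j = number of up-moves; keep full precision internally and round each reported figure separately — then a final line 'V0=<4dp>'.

Under the risk-neutral measure, an up-move has probability p* = (R−d)/(u−d) = 0.6905 and values discount at R = 1.
Terminal values V(4,·): V(4,0)=0.0000, V(4,1)=0.0000, V(4,2)=20.0085, V(4,3)=65.3204, V(4,4)=137.4364
  t=3,j=0: stock 42.5914 → up 48.1283 (V=0.0000), down 30.2399 (V=0.0000). Price 0.0000; hedge Δ=0.0000, bond B=0.0000.
  t=3,j=1: stock 67.7863 → up 76.5985 (V=20.0085), down 48.1283 (V=0.0000). Price 13.8154; hedge Δ=0.7028, bond B=-33.8240.
  t=3,j=2: stock 107.8853 → up 121.9104 (V=65.3204), down 76.5985 (V=20.0085). Price 51.2953; hedge Δ=1.0000, bond B=-56.5900.
  t=3,j=3: stock 171.7047 → up 194.0264 (V=137.4364), down 121.9104 (V=65.3204). Price 115.1147; hedge Δ=1.0000, bond B=-56.5900.
  t=2,j=0: stock 59.9879 → up 67.7863 (V=13.8154), down 42.5914 (V=0.0000). Price 9.5392; hedge Δ=0.5483, bond B=-23.3547.
  t=2,j=1: stock 95.4737 → up 107.8853 (V=51.2953), down 67.7863 (V=13.8154). Price 39.6944; hedge Δ=0.9347, bond B=-49.5434.
  t=2,j=2: stock 151.9511 → up 171.7047 (V=115.1147), down 107.8853 (V=51.2953). Price 95.3611; hedge Δ=1.0000, bond B=-56.5900.
  t=1,j=0: stock 84.4900 → up 95.4737 (V=39.6944), down 59.9879 (V=9.5392). Price 30.3606; hedge Δ=0.8498, bond B=-41.4373.
  t=1,j=1: stock 134.4700 → up 151.9511 (V=95.3611), down 95.4737 (V=39.6944). Price 78.1309; hedge Δ=0.9856, bond B=-54.4089.
  t=0,j=0: stock 119.0000 → up 134.4700 (V=78.1309), down 84.4900 (V=30.3606). Price 63.3449; hedge Δ=0.9558, bond B=-50.3939.
Root portfolio cost Δ·119+B reproduces V0=63.3449.

(0,0): Delta=0.9558 Bond=-50.3939
(1,0): Delta=0.8498 Bond=-41.4373
(1,1): Delta=0.9856 Bond=-54.4089
(2,0): Delta=0.5483 Bond=-23.3547
(2,1): Delta=0.9347 Bond=-49.5434
(2,2): Delta=1.0000 Bond=-56.5900
(3,0): Delta=0.0000 Bond=0.0000
(3,1): Delta=0.7028 Bond=-33.8240
(3,2): Delta=1.0000 Bond=-56.5900
(3,3): Delta=1.0000 Bond=-56.5900
V0=63.3449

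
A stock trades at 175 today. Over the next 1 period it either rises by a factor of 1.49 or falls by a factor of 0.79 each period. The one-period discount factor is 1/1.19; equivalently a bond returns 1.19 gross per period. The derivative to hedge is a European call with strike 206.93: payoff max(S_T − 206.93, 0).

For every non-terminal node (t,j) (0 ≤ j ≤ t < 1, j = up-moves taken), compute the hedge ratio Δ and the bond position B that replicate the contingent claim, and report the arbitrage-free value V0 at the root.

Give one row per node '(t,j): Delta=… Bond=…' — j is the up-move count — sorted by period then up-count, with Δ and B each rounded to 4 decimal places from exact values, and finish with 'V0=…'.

(0,0): Delta=0.4393 Bond=-51.0418
V0=25.8439

Risk-neutral probability p* = (R−d)/(u−d) = (1.19−0.79)/(1.49−0.79) = 0.5714.
Terminal values V(1,·): V(1,0)=0.0000, V(1,1)=53.8200
(0,0): S=175.0000. Δ = (V_up−V_dn)/(S_up−S_dn) = (53.8200−0.0000)/(260.7500−138.2500) = 0.4393. V = [p*·53.8200 + (1−p*)·0.0000]/1.19 = 25.8439. B = V − Δ·S = -51.0418.
Root portfolio cost Δ·175+B reproduces V0=25.8439.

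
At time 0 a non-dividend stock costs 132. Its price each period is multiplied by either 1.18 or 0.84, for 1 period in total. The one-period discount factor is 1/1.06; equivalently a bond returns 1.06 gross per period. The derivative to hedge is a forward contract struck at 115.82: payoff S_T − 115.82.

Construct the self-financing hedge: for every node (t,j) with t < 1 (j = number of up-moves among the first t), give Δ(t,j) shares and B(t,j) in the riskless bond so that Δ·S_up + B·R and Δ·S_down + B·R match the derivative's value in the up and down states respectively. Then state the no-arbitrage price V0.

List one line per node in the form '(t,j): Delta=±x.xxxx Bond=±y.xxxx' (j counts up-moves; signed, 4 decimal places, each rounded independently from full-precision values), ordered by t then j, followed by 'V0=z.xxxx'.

(0,0): Delta=1.0000 Bond=-109.2642
V0=22.7358

Under the risk-neutral measure, an up-move has probability p* = (R−d)/(u−d) = 0.6471 and values discount at R = 1.06.
Terminal values V(1,·): V(1,0)=-4.9400, V(1,1)=39.9400
(0,0): S=132.0000. Δ = (V_up−V_dn)/(S_up−S_dn) = (39.9400−-4.9400)/(155.7600−110.8800) = 1.0000. V = [p*·39.9400 + (1−p*)·-4.9400]/1.06 = 22.7358. B = V − Δ·S = -109.2642.
The time-0 hedge costs 22.7358, which is the no-arbitrage price.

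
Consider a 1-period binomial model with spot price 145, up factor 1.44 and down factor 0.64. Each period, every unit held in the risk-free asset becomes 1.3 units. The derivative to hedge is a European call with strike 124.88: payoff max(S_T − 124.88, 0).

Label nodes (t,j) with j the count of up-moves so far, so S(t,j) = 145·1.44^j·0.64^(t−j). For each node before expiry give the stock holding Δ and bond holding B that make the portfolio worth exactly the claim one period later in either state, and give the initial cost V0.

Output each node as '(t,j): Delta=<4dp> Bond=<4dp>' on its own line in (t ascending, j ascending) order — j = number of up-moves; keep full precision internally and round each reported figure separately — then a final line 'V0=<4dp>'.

(0,0): Delta=0.7234 Bond=-51.6431
V0=53.2569

Since d<R<u, set p* = (R−d)/(u−d) = 0.8250; price each node as the discounted p*-expectation of its children.
Payoff layer (t=1): V(1,0)=0.0000, V(1,1)=83.9200
  t=0,j=0: stock 145.0000 → up 208.8000 (V=83.9200), down 92.8000 (V=0.0000). Price 53.2569; hedge Δ=0.7234, bond B=-51.6431.
Each (Δ,B) replicates both successor values, so the strategy is self-financing and V0 is arbitrage-free.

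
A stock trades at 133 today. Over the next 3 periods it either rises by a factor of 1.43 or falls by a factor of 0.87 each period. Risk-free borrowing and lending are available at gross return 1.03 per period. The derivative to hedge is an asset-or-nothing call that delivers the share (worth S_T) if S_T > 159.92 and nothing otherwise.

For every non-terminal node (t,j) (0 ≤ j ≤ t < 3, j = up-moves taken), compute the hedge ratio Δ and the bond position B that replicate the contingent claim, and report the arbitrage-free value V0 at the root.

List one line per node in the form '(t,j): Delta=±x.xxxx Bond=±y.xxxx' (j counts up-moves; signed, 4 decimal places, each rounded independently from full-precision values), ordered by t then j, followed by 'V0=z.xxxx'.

(0,0): Delta=1.3796 Bond=-137.3082
(1,0): Delta=1.0129 Bond=-98.9992
(1,1): Delta=1.9373 Bond=-247.4980
(2,0): Delta=0.0000 Bond=0.0000
(2,1): Delta=2.5536 Bond=-356.8921
(2,2): Delta=1.0000 Bond=0.0000
V0=46.1794

No-arbitrage ⇒ martingale measure with p* = (R−d)/(u−d) = 0.2857.
Payoff layer (t=3): V(3,0)=0.0000, V(3,1)=0.0000, V(3,2)=236.6154, V(3,3)=388.9195
Node (2,0) S=100.6677: V=(p*·0.0000+(1−p*)·0.0000)/1.03=0.0000; Δ=(0.0000−0.0000)/(143.9548−87.5809)=0.0000; B=V−Δ·S=0.0000
Node (2,1) S=165.4653: V=(p*·236.6154+(1−p*)·0.0000)/1.03=65.6353; Δ=(236.6154−0.0000)/(236.6154−143.9548)=2.5536; B=V−Δ·S=-356.8921
Node (2,2) S=271.9717: V=(p*·388.9195+(1−p*)·236.6154)/1.03=271.9717; Δ=(388.9195−236.6154)/(388.9195−236.6154)=1.0000; B=V−Δ·S=0.0000
Node (1,0) S=115.7100: V=(p*·65.6353+(1−p*)·0.0000)/1.03=18.2068; Δ=(65.6353−0.0000)/(165.4653−100.6677)=1.0129; B=V−Δ·S=-98.9992
Node (1,1) S=190.1900: V=(p*·271.9717+(1−p*)·65.6353)/1.03=120.9598; Δ=(271.9717−65.6353)/(271.9717−165.4653)=1.9373; B=V−Δ·S=-247.4980
Node (0,0) S=133.0000: V=(p*·120.9598+(1−p*)·18.2068)/1.03=46.1794; Δ=(120.9598−18.2068)/(190.1900−115.7100)=1.3796; B=V−Δ·S=-137.3082
Root portfolio cost Δ·133+B reproduces V0=46.1794.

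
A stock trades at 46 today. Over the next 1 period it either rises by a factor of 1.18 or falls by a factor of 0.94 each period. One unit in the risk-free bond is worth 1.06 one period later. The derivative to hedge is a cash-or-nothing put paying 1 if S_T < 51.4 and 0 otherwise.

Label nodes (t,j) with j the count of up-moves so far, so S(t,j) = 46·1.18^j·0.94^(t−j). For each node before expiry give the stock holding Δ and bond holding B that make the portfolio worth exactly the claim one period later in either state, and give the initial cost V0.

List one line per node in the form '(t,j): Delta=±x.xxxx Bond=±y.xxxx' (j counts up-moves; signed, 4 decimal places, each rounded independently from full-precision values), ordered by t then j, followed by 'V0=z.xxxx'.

Since d<R<u, set p* = (R−d)/(u−d) = 0.5000; price each node as the discounted p*-expectation of its children.
Terminal values V(1,·): V(1,0)=1.0000, V(1,1)=0.0000
(0,0): S=46.0000. Δ = (V_up−V_dn)/(S_up−S_dn) = (0.0000−1.0000)/(54.2800−43.2400) = -0.0906. V = [p*·0.0000 + (1−p*)·1.0000]/1.06 = 0.4717. B = V − Δ·S = 4.6384.
Root portfolio cost Δ·46+B reproduces V0=0.4717.

(0,0): Delta=-0.0906 Bond=4.6384
V0=0.4717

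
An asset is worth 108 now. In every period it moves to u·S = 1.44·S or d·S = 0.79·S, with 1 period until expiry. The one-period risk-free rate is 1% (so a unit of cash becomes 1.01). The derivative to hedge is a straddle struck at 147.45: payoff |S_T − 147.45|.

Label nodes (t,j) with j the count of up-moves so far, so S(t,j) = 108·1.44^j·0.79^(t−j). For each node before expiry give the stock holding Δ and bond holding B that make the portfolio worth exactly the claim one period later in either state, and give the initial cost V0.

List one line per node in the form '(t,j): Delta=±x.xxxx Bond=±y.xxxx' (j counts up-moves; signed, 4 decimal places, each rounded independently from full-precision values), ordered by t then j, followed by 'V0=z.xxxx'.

Under the risk-neutral measure, an up-move has probability p* = (R−d)/(u−d) = 0.3385 and values discount at R = 1.01.
Terminal payoffs: V(1,0)=62.1300, V(1,1)=8.0700
(0,0): S=108.0000. Δ = (V_up−V_dn)/(S_up−S_dn) = (8.0700−62.1300)/(155.5200−85.3200) = -0.7701. V = [p*·8.0700 + (1−p*)·62.1300]/1.01 = 43.3988. B = V − Δ·S = 126.5680.
Check: Δ(0,0)·S0 + B(0,0) = 43.3988 = V0.

(0,0): Delta=-0.7701 Bond=126.5680
V0=43.3988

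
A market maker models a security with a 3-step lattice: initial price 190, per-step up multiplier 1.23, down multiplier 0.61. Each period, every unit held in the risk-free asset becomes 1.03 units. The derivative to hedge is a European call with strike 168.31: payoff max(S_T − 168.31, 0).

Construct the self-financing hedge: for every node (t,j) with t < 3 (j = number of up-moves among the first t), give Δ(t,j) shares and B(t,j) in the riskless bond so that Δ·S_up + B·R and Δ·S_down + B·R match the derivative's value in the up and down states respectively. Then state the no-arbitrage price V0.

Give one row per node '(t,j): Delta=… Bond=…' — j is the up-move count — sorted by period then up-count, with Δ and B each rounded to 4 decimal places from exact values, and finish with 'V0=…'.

Since d<R<u, set p* = (R−d)/(u−d) = 0.6774; price each node as the discounted p*-expectation of its children.
Payoff layer (t=3): V(3,0)=0.0000, V(3,1)=0.0000, V(3,2)=7.0351, V(3,3)=185.2547
Node (2,0) S=70.6990: V=(p*·0.0000+(1−p*)·0.0000)/1.03=0.0000; Δ=(0.0000−0.0000)/(86.9598−43.1264)=0.0000; B=V−Δ·S=0.0000
Node (2,1) S=142.5570: V=(p*·7.0351+(1−p*)·0.0000)/1.03=4.6269; Δ=(7.0351−0.0000)/(175.3451−86.9598)=0.0796; B=V−Δ·S=-6.7200
Node (2,2) S=287.4510: V=(p*·185.2547+(1−p*)·7.0351)/1.03=124.0432; Δ=(185.2547−7.0351)/(353.5647−175.3451)=1.0000; B=V−Δ·S=-163.4078
Node (1,0) S=115.9000: V=(p*·4.6269+(1−p*)·0.0000)/1.03=3.0431; Δ=(4.6269−0.0000)/(142.5570−70.6990)=0.0644; B=V−Δ·S=-4.4197
Node (1,1) S=233.7000: V=(p*·124.0432+(1−p*)·4.6269)/1.03=83.0309; Δ=(124.0432−4.6269)/(287.4510−142.5570)=0.8242; B=V−Δ·S=-109.5761
Node (0,0) S=190.0000: V=(p*·83.0309+(1−p*)·3.0431)/1.03=55.5615; Δ=(83.0309−3.0431)/(233.7000−115.9000)=0.6790; B=V−Δ·S=-73.4511
Check: Δ(0,0)·S0 + B(0,0) = 55.5615 = V0.

(0,0): Delta=0.6790 Bond=-73.4511
(1,0): Delta=0.0644 Bond=-4.4197
(1,1): Delta=0.8242 Bond=-109.5761
(2,0): Delta=0.0000 Bond=0.0000
(2,1): Delta=0.0796 Bond=-6.7200
(2,2): Delta=1.0000 Bond=-163.4078
V0=55.5615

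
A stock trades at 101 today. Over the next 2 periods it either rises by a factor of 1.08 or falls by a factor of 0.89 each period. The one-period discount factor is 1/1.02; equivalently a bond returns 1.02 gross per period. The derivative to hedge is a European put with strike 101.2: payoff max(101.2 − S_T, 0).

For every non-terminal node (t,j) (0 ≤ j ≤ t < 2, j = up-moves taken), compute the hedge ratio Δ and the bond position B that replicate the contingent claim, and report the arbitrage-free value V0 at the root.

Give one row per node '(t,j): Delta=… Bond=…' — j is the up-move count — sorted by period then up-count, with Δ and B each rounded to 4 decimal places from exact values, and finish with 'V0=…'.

Under the risk-neutral measure, an up-move has probability p* = (R−d)/(u−d) = 0.6842 and values discount at R = 1.02.
Terminal values V(2,·): V(2,0)=21.1979, V(2,1)=4.1188, V(2,2)=0.0000
(1,0): S=89.8900. Δ = (V_up−V_dn)/(S_up−S_dn) = (4.1188−21.1979)/(97.0812−80.0021) = -1.0000. V = [p*·4.1188 + (1−p*)·21.1979]/1.02 = 9.3257. B = V − Δ·S = 99.2157.
(1,1): S=109.0800. Δ = (V_up−V_dn)/(S_up−S_dn) = (0.0000−4.1188)/(117.8064−97.0812) = -0.1987. V = [p*·0.0000 + (1−p*)·4.1188]/1.02 = 1.2752. B = V − Δ·S = 22.9531.
(0,0): S=101.0000. Δ = (V_up−V_dn)/(S_up−S_dn) = (1.2752−9.3257)/(109.0800−89.8900) = -0.4195. V = [p*·1.2752 + (1−p*)·9.3257]/1.02 = 3.7426. B = V − Δ·S = 46.1137.
Each (Δ,B) replicates both successor values, so the strategy is self-financing and V0 is arbitrage-free.

(0,0): Delta=-0.4195 Bond=46.1137
(1,0): Delta=-1.0000 Bond=99.2157
(1,1): Delta=-0.1987 Bond=22.9531
V0=3.7426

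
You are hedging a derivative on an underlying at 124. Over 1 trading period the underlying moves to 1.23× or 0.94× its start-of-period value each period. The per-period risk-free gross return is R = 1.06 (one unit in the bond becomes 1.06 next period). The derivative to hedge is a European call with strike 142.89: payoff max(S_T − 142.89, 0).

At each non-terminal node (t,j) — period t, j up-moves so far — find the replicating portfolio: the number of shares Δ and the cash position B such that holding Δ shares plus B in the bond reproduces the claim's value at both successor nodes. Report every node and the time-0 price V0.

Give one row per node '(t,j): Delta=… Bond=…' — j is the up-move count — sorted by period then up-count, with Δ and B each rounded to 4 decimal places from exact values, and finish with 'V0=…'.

The replicating-portfolio and risk-neutral prices coincide; use p* = (1.06−0.94)/(1.23−0.94) = 0.4138 for the latter.
At expiry t=1: V(1,0)=0.0000, V(1,1)=9.6300
  t=0,j=0: stock 124.0000 → up 152.5200 (V=9.6300), down 116.5600 (V=0.0000). Price 3.7593; hedge Δ=0.2678, bond B=-29.4476.
The time-0 hedge costs 3.7593, which is the no-arbitrage price.

(0,0): Delta=0.2678 Bond=-29.4476
V0=3.7593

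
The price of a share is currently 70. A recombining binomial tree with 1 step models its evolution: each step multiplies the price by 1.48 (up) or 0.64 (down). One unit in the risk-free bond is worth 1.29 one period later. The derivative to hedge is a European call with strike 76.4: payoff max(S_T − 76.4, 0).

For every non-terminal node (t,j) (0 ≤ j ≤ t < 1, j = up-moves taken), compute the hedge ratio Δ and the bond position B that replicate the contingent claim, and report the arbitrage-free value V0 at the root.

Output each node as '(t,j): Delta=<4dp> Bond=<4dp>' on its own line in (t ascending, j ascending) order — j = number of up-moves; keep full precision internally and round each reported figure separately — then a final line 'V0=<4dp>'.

Since d<R<u, set p* = (R−d)/(u−d) = 0.7738; price each node as the discounted p*-expectation of its children.
Terminal payoffs: V(1,0)=0.0000, V(1,1)=27.2000
Node (0,0) S=70.0000: V=(p*·27.2000+(1−p*)·0.0000)/1.29=16.3160; Δ=(27.2000−0.0000)/(103.6000−44.8000)=0.4626; B=V−Δ·S=-16.0650
Root portfolio cost Δ·70+B reproduces V0=16.3160.

(0,0): Delta=0.4626 Bond=-16.0650
V0=16.3160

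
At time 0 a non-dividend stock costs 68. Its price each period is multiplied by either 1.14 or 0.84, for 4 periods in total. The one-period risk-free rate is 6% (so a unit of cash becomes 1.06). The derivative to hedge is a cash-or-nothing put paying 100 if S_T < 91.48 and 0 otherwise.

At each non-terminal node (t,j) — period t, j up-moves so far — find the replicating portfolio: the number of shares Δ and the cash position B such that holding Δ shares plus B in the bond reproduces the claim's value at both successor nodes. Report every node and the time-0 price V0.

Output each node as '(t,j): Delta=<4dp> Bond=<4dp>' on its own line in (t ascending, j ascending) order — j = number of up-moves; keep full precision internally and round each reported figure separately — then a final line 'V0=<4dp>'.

(0,0): Delta=-1.6231 Bond=166.6753
(1,0): Delta=0.0000 Bond=83.9619
(1,1): Delta=-2.0581 Bond=210.3899
(2,0): Delta=0.0000 Bond=88.9996
(2,1): Delta=0.0000 Bond=88.9996
(2,2): Delta=-2.6095 Bond=271.7456
(3,0): Delta=0.0000 Bond=94.3396
(3,1): Delta=0.0000 Bond=94.3396
(3,2): Delta=0.0000 Bond=94.3396
(3,3): Delta=-3.3087 Bond=358.4906
V0=56.3016

No-arbitrage ⇒ martingale measure with p* = (R−d)/(u−d) = 0.7333.
Terminal payoffs: V(4,0)=100.0000, V(4,1)=100.0000, V(4,2)=100.0000, V(4,3)=100.0000, V(4,4)=0.0000
  t=3,j=0: stock 40.3039 → up 45.9464 (V=100.0000), down 33.8553 (V=100.0000). Price 94.3396; hedge Δ=0.0000, bond B=94.3396.
  t=3,j=1: stock 54.6981 → up 62.3558 (V=100.0000), down 45.9464 (V=100.0000). Price 94.3396; hedge Δ=0.0000, bond B=94.3396.
  t=3,j=2: stock 74.2332 → up 84.6258 (V=100.0000), down 62.3558 (V=100.0000). Price 94.3396; hedge Δ=0.0000, bond B=94.3396.
  t=3,j=3: stock 100.7450 → up 114.8493 (V=0.0000), down 84.6258 (V=100.0000). Price 25.1572; hedge Δ=-3.3087, bond B=358.4906.
  t=2,j=0: stock 47.9808 → up 54.6981 (V=94.3396), down 40.3039 (V=94.3396). Price 88.9996; hedge Δ=0.0000, bond B=88.9996.
  t=2,j=1: stock 65.1168 → up 74.2332 (V=94.3396), down 54.6981 (V=94.3396). Price 88.9996; hedge Δ=0.0000, bond B=88.9996.
  t=2,j=2: stock 88.3728 → up 100.7450 (V=25.1572), down 74.2332 (V=94.3396). Price 41.1376; hedge Δ=-2.6095, bond B=271.7456.
  t=1,j=0: stock 57.1200 → up 65.1168 (V=88.9996), down 47.9808 (V=88.9996). Price 83.9619; hedge Δ=0.0000, bond B=83.9619.
  t=1,j=1: stock 77.5200 → up 88.3728 (V=41.1376), down 65.1168 (V=88.9996). Price 50.8498; hedge Δ=-2.0581, bond B=210.3899.
  t=0,j=0: stock 68.0000 → up 77.5200 (V=50.8498), down 57.1200 (V=83.9619). Price 56.3016; hedge Δ=-1.6231, bond B=166.6753.
Check: Δ(0,0)·S0 + B(0,0) = 56.3016 = V0.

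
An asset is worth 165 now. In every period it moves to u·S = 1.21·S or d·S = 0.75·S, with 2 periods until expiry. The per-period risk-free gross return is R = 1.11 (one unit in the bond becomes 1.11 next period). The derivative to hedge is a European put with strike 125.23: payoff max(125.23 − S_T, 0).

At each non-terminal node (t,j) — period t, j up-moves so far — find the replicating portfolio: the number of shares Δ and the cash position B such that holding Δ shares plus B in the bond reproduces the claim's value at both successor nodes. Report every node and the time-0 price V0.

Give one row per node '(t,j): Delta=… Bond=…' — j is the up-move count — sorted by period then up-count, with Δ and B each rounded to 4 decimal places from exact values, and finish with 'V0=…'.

(0,0): Delta=-0.0836 Bond=15.0454
(1,0): Delta=-0.5695 Bond=76.8217
(1,1): Delta=0.0000 Bond=0.0000
V0=1.2434

Since d<R<u, set p* = (R−d)/(u−d) = 0.7826; price each node as the discounted p*-expectation of its children.
Terminal payoffs: V(2,0)=32.4175, V(2,1)=0.0000, V(2,2)=0.0000
Node (1,0) S=123.7500: V=(p*·0.0000+(1−p*)·32.4175)/1.11=6.3489; Δ=(0.0000−32.4175)/(149.7375−92.8125)=-0.5695; B=V−Δ·S=76.8217
Node (1,1) S=199.6500: V=(p*·0.0000+(1−p*)·0.0000)/1.11=0.0000; Δ=(0.0000−0.0000)/(241.5765−149.7375)=0.0000; B=V−Δ·S=0.0000
Node (0,0) S=165.0000: V=(p*·0.0000+(1−p*)·6.3489)/1.11=1.2434; Δ=(0.0000−6.3489)/(199.6500−123.7500)=-0.0836; B=V−Δ·S=15.0454
Root portfolio cost Δ·165+B reproduces V0=1.2434.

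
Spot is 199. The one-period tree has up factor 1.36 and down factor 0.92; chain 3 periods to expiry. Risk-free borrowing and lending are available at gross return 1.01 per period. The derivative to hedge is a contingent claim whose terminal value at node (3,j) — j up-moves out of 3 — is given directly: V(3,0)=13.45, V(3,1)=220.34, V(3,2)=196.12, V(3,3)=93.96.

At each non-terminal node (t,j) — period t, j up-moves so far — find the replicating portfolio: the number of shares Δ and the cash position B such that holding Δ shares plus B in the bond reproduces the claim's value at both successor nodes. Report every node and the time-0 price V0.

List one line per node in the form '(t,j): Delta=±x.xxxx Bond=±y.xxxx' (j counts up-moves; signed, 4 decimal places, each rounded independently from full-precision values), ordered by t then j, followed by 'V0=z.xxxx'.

(0,0): Delta=1.3295 Bond=-155.1830
(1,0): Delta=1.9618 Bond=-272.5000
(1,1): Delta=-0.3339 Bond=293.4630
(2,0): Delta=2.7916 Bond=-414.9883
(2,1): Delta=-0.2211 Bond=268.2988
(2,2): Delta=-0.6308 Bond=405.6706
V0=109.3932

The replicating-portfolio and risk-neutral prices coincide; use p* = (1.01−0.92)/(1.36−0.92) = 0.2045 for the latter.
Terminal values V(3,·): V(3,0)=13.4500, V(3,1)=220.3400, V(3,2)=196.1200, V(3,3)=93.9600
Node (2,0) S=168.4336: V=(p*·220.3400+(1−p*)·13.4500)/1.01=55.2162; Δ=(220.3400−13.4500)/(229.0697−154.9589)=2.7916; B=V−Δ·S=-414.9883
Node (2,1) S=248.9888: V=(p*·196.1200+(1−p*)·220.3400)/1.01=213.2534; Δ=(196.1200−220.3400)/(338.6248−229.0697)=-0.2211; B=V−Δ·S=268.2988
Node (2,2) S=368.0704: V=(p*·93.9600+(1−p*)·196.1200)/1.01=173.4887; Δ=(93.9600−196.1200)/(500.5757−338.6248)=-0.6308; B=V−Δ·S=405.6706
Node (1,0) S=183.0800: V=(p*·213.2534+(1−p*)·55.2162)/1.01=86.6753; Δ=(213.2534−55.2162)/(248.9888−168.4336)=1.9618; B=V−Δ·S=-272.5000
Node (1,1) S=270.6400: V=(p*·173.4887+(1−p*)·213.2534)/1.01=203.0888; Δ=(173.4887−213.2534)/(368.0704−248.9888)=-0.3339; B=V−Δ·S=293.4630
Node (0,0) S=199.0000: V=(p*·203.0888+(1−p*)·86.6753)/1.01=109.3932; Δ=(203.0888−86.6753)/(270.6400−183.0800)=1.3295; B=V−Δ·S=-155.1830
Self-financing check: at every node Δ·S+B equals the discounted successor values.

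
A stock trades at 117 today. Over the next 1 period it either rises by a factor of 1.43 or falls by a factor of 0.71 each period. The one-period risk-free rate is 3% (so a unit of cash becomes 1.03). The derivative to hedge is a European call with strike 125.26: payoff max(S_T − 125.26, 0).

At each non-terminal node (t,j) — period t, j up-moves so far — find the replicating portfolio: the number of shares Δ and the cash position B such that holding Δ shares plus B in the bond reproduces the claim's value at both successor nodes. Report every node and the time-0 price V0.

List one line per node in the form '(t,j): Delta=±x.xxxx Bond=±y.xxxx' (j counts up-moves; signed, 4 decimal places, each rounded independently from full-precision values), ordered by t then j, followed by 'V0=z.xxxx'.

Risk-neutral probability p* = (R−d)/(u−d) = (1.03−0.71)/(1.43−0.71) = 0.4444.
At expiry t=1: V(1,0)=0.0000, V(1,1)=42.0500
Node (0,0) S=117.0000: V=(p*·42.0500+(1−p*)·0.0000)/1.03=18.1446; Δ=(42.0500−0.0000)/(167.3100−83.0700)=0.4992; B=V−Δ·S=-40.2582
Check: Δ(0,0)·S0 + B(0,0) = 18.1446 = V0.

(0,0): Delta=0.4992 Bond=-40.2582
V0=18.1446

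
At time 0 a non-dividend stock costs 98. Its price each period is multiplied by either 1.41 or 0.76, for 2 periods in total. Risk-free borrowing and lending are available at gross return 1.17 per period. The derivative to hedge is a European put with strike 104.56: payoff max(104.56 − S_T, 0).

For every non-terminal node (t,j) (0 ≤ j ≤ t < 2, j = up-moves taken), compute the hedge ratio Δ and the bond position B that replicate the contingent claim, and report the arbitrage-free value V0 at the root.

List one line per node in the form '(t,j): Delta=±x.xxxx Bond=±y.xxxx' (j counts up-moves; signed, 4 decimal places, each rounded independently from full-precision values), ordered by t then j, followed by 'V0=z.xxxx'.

Under the risk-neutral measure, an up-move has probability p* = (R−d)/(u−d) = 0.6308 and values discount at R = 1.17.
Terminal payoffs: V(2,0)=47.9552, V(2,1)=0.0000, V(2,2)=0.0000
Node (1,0) S=74.4800: V=(p*·0.0000+(1−p*)·47.9552)/1.17=15.1338; Δ=(0.0000−47.9552)/(105.0168−56.6048)=-0.9906; B=V−Δ·S=88.9110
Node (1,1) S=138.1800: V=(p*·0.0000+(1−p*)·0.0000)/1.17=0.0000; Δ=(0.0000−0.0000)/(194.8338−105.0168)=0.0000; B=V−Δ·S=0.0000
Node (0,0) S=98.0000: V=(p*·0.0000+(1−p*)·15.1338)/1.17=4.7759; Δ=(0.0000−15.1338)/(138.1800−74.4800)=-0.2376; B=V−Δ·S=28.0587
Check: Δ(0,0)·S0 + B(0,0) = 4.7759 = V0.

(0,0): Delta=-0.2376 Bond=28.0587
(1,0): Delta=-0.9906 Bond=88.9110
(1,1): Delta=0.0000 Bond=0.0000
V0=4.7759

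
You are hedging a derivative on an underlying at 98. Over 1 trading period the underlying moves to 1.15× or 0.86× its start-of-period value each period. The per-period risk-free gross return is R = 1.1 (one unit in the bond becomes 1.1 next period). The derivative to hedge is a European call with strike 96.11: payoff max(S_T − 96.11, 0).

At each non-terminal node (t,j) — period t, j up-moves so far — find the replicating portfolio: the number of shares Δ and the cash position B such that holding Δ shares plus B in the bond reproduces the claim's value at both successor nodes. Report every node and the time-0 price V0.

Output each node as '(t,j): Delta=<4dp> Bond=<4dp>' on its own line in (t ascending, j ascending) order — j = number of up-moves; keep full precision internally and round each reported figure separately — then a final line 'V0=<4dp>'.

Since d<R<u, set p* = (R−d)/(u−d) = 0.8276; price each node as the discounted p*-expectation of its children.
Payoff layer (t=1): V(1,0)=0.0000, V(1,1)=16.5900
(0,0): S=98.0000. Δ = (V_up−V_dn)/(S_up−S_dn) = (16.5900−0.0000)/(112.7000−84.2800) = 0.5837. V = [p*·16.5900 + (1−p*)·0.0000]/1.1 = 12.4815. B = V − Δ·S = -44.7254.
The time-0 hedge costs 12.4815, which is the no-arbitrage price.

(0,0): Delta=0.5837 Bond=-44.7254
V0=12.4815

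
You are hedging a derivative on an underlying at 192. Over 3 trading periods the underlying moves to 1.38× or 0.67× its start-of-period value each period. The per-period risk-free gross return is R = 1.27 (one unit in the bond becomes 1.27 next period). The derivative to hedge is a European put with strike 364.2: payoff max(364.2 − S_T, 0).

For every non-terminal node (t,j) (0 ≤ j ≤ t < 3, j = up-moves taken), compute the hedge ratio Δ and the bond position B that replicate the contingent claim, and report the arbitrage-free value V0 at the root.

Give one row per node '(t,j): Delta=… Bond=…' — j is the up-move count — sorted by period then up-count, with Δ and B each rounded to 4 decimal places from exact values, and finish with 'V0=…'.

Since d<R<u, set p* = (R−d)/(u−d) = 0.8451; price each node as the discounted p*-expectation of its children.
At expiry t=3: V(3,0)=306.4535, V(3,1)=245.2595, V(3,2)=119.2180, V(3,3)=0.0000
  t=2,j=0: stock 86.1888 → up 118.9405 (V=245.2595), down 57.7465 (V=306.4535). Price 200.5829; hedge Δ=-1.0000, bond B=286.7717.
  t=2,j=1: stock 177.5232 → up 244.9820 (V=119.2180), down 118.9405 (V=245.2595). Price 109.2485; hedge Δ=-1.0000, bond B=286.7717.
  t=2,j=2: stock 365.6448 → up 504.5898 (V=0.0000), down 244.9820 (V=119.2180). Price 14.5436; hedge Δ=-0.4592, bond B=182.4563.
  t=1,j=0: stock 128.6400 → up 177.5232 (V=109.2485), down 86.1888 (V=200.5829). Price 97.1645; hedge Δ=-1.0000, bond B=225.8045.
  t=1,j=1: stock 264.9600 → up 365.6448 (V=14.5436), down 177.5232 (V=109.2485). Price 23.0049; hedge Δ=-0.5034, bond B=156.3920.
  t=0,j=0: stock 192.0000 → up 264.9600 (V=23.0049), down 128.6400 (V=97.1645). Price 27.1609; hedge Δ=-0.5440, bond B=131.6110.
The time-0 hedge costs 27.1609, which is the no-arbitrage price.

(0,0): Delta=-0.5440 Bond=131.6110
(1,0): Delta=-1.0000 Bond=225.8045
(1,1): Delta=-0.5034 Bond=156.3920
(2,0): Delta=-1.0000 Bond=286.7717
(2,1): Delta=-1.0000 Bond=286.7717
(2,2): Delta=-0.4592 Bond=182.4563
V0=27.1609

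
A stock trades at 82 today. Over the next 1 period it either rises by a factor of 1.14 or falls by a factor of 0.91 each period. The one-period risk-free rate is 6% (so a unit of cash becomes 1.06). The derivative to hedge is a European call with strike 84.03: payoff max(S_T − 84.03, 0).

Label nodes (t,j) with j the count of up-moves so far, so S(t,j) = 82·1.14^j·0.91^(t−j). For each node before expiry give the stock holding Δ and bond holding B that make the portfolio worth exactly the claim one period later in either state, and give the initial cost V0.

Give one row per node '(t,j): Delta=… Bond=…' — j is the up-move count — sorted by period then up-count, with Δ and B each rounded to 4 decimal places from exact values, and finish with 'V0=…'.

(0,0): Delta=0.5011 Bond=-35.2728
V0=5.8142

Under the risk-neutral measure, an up-move has probability p* = (R−d)/(u−d) = 0.6522 and values discount at R = 1.06.
Payoff layer (t=1): V(1,0)=0.0000, V(1,1)=9.4500
(0,0): S=82.0000. Δ = (V_up−V_dn)/(S_up−S_dn) = (9.4500−0.0000)/(93.4800−74.6200) = 0.5011. V = [p*·9.4500 + (1−p*)·0.0000]/1.06 = 5.8142. B = V − Δ·S = -35.2728.
Each (Δ,B) replicates both successor values, so the strategy is self-financing and V0 is arbitrage-free.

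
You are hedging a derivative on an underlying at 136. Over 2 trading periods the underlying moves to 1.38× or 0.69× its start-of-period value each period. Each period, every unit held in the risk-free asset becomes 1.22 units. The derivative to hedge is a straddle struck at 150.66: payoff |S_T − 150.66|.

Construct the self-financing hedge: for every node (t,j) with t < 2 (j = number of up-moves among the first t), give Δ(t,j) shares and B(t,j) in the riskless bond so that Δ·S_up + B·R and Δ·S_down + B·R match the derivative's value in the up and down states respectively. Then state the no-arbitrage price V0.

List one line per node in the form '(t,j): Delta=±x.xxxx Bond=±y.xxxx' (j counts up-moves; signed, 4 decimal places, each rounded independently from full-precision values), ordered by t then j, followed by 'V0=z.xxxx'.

Since d<R<u, set p* = (R−d)/(u−d) = 0.7681; price each node as the discounted p*-expectation of its children.
Payoff layer (t=2): V(2,0)=85.9104, V(2,1)=21.1608, V(2,2)=108.3384
(1,0): S=93.8400. Δ = (V_up−V_dn)/(S_up−S_dn) = (21.1608−85.9104)/(129.4992−64.7496) = -1.0000. V = [p*·21.1608 + (1−p*)·85.9104]/1.22 = 29.6518. B = V − Δ·S = 123.4918.
(1,1): S=187.6800. Δ = (V_up−V_dn)/(S_up−S_dn) = (108.3384−21.1608)/(258.9984−129.4992) = 0.6732. V = [p*·108.3384 + (1−p*)·21.1608]/1.22 = 72.2322. B = V − Δ·S = -54.1121.
(0,0): S=136.0000. Δ = (V_up−V_dn)/(S_up−S_dn) = (72.2322−29.6518)/(187.6800−93.8400) = 0.4538. V = [p*·72.2322 + (1−p*)·29.6518]/1.22 = 51.1135. B = V − Δ·S = -10.5972.
Root portfolio cost Δ·136+B reproduces V0=51.1135.

(0,0): Delta=0.4538 Bond=-10.5972
(1,0): Delta=-1.0000 Bond=123.4918
(1,1): Delta=0.6732 Bond=-54.1121
V0=51.1135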